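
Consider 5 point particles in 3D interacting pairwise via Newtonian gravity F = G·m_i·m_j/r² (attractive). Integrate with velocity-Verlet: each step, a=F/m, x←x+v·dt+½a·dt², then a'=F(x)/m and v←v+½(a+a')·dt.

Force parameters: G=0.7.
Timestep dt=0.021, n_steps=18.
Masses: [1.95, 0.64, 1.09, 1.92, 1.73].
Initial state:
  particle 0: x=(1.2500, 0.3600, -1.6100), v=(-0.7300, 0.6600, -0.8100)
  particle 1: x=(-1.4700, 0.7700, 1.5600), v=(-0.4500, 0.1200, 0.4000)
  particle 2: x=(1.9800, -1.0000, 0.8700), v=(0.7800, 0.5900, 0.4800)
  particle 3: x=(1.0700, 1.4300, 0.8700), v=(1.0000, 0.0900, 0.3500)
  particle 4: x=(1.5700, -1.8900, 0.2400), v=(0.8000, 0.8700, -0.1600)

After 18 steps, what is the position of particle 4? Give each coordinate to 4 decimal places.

(1.8817, -1.5147, 0.1988)

step 0: x0=(1.2500, 0.3600, -1.6100) x1=(-1.4700, 0.7700, 1.5600) x2=(1.9800, -1.0000, 0.8700) x3=(1.0700, 1.4300, 0.8700) x4=(1.5700, -1.8900, 0.2400)
step 1: x0=(1.2347, 0.3738, -1.6269) x1=(-1.4794, 0.7725, 1.5684) x2=(1.9963, -0.9877, 0.8799) x3=(1.0910, 1.4318, 0.8773) x4=(1.5868, -1.8716, 0.2367)
step 2: x0=(1.2193, 0.3877, -1.6437) x1=(-1.4886, 0.7750, 1.5767) x2=(2.0124, -0.9756, 0.8896) x3=(1.1120, 1.4335, 0.8845) x4=(1.6037, -1.8529, 0.2335)
step 3: x0=(1.2040, 0.4014, -1.6603) x1=(-1.4977, 0.7775, 1.5849) x2=(2.0283, -0.9636, 0.8990) x3=(1.1330, 1.4351, 0.8917) x4=(1.6207, -1.8339, 0.2304)
step 4: x0=(1.1887, 0.4152, -1.6768) x1=(-1.5067, 0.7800, 1.5931) x2=(2.0439, -0.9518, 0.9081) x3=(1.1540, 1.4365, 0.8988) x4=(1.6377, -1.8146, 0.2274)
step 5: x0=(1.1734, 0.4289, -1.6931) x1=(-1.5156, 0.7824, 1.6013) x2=(2.0594, -0.9402, 0.9170) x3=(1.1750, 1.4378, 0.9058) x4=(1.6548, -1.7950, 0.2245)
step 6: x0=(1.1582, 0.4426, -1.7093) x1=(-1.5243, 0.7849, 1.6094) x2=(2.0747, -0.9288, 0.9255) x3=(1.1961, 1.4390, 0.9127) x4=(1.6719, -1.7751, 0.2218)
step 7: x0=(1.1429, 0.4562, -1.7253) x1=(-1.5329, 0.7873, 1.6174) x2=(2.0898, -0.9175, 0.9338) x3=(1.2171, 1.4401, 0.9196) x4=(1.6891, -1.7549, 0.2191)
step 8: x0=(1.1276, 0.4698, -1.7412) x1=(-1.5413, 0.7898, 1.6254) x2=(2.1047, -0.9064, 0.9418) x3=(1.2381, 1.4410, 0.9264) x4=(1.7064, -1.7345, 0.2166)
step 9: x0=(1.1124, 0.4834, -1.7570) x1=(-1.5497, 0.7922, 1.6333) x2=(2.1195, -0.8954, 0.9495) x3=(1.2591, 1.4418, 0.9331) x4=(1.7237, -1.7137, 0.2142)
step 10: x0=(1.0972, 0.4970, -1.7726) x1=(-1.5579, 0.7946, 1.6411) x2=(2.1340, -0.8846, 0.9569) x3=(1.2802, 1.4424, 0.9397) x4=(1.7410, -1.6927, 0.2119)
step 11: x0=(1.0820, 0.5105, -1.7880) x1=(-1.5660, 0.7970, 1.6490) x2=(2.1483, -0.8739, 0.9640) x3=(1.3012, 1.4430, 0.9462) x4=(1.7584, -1.6714, 0.2098)
step 12: x0=(1.0668, 0.5240, -1.8033) x1=(-1.5740, 0.7994, 1.6567) x2=(2.1624, -0.8634, 0.9708) x3=(1.3222, 1.4434, 0.9527) x4=(1.7759, -1.6499, 0.2078)
step 13: x0=(1.0517, 0.5374, -1.8185) x1=(-1.5818, 0.8017, 1.6644) x2=(2.1764, -0.8530, 0.9773) x3=(1.3432, 1.4436, 0.9591) x4=(1.7934, -1.6280, 0.2059)
step 14: x0=(1.0366, 0.5509, -1.8335) x1=(-1.5896, 0.8041, 1.6721) x2=(2.1901, -0.8428, 0.9835) x3=(1.3642, 1.4438, 0.9655) x4=(1.8110, -1.6059, 0.2042)
step 15: x0=(1.0215, 0.5643, -1.8485) x1=(-1.5972, 0.8064, 1.6797) x2=(2.2037, -0.8327, 0.9894) x3=(1.3853, 1.4438, 0.9717) x4=(1.8286, -1.5835, 0.2026)
step 16: x0=(1.0064, 0.5776, -1.8632) x1=(-1.6047, 0.8088, 1.6872) x2=(2.2170, -0.8227, 0.9949) x3=(1.4063, 1.4437, 0.9779) x4=(1.8462, -1.5609, 0.2012)
step 17: x0=(0.9914, 0.5909, -1.8779) x1=(-1.6121, 0.8111, 1.6947) x2=(2.2302, -0.8129, 1.0002) x3=(1.4273, 1.4435, 0.9840) x4=(1.8640, -1.5379, 0.1999)
step 18: x0=(0.9764, 0.6042, -1.8924) x1=(-1.6194, 0.8134, 1.7022) x2=(2.2432, -0.8033, 1.0051) x3=(1.4483, 1.4431, 0.9901) x4=(1.8817, -1.5147, 0.1988)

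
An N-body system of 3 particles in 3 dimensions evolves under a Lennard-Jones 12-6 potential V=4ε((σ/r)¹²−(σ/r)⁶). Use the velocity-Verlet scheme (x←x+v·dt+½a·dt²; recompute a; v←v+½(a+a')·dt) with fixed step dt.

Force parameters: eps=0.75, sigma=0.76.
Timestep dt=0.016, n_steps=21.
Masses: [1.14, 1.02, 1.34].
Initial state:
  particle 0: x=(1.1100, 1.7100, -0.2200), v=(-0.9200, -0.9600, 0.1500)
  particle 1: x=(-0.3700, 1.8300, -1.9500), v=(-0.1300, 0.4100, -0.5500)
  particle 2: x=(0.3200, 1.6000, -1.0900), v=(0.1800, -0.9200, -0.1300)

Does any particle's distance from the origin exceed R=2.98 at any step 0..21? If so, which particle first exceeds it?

step 0: x0=(1.1100, 1.7100, -0.2200) x1=(-0.3700, 1.8300, -1.9500) x2=(0.3200, 1.6000, -1.0900)
step 1: x0=(1.0952, 1.6946, -0.2177) x1=(-0.3720, 1.8365, -1.9587) x2=(0.3229, 1.5853, -1.0921)
step 2: x0=(1.0803, 1.6792, -0.2155) x1=(-0.3738, 1.8430, -1.9671) x2=(0.3257, 1.5707, -1.0942)
step 3: x0=(1.0652, 1.6638, -0.2135) x1=(-0.3754, 1.8494, -1.9754) x2=(0.3286, 1.5561, -1.0964)
step 4: x0=(1.0499, 1.6484, -0.2117) x1=(-0.3769, 1.8557, -1.9835) x2=(0.3315, 1.5416, -1.0985)
step 5: x0=(1.0346, 1.6329, -0.2101) x1=(-0.3783, 1.8620, -1.9913) x2=(0.3343, 1.5272, -1.1006)
step 6: x0=(1.0190, 1.6175, -0.2087) x1=(-0.3795, 1.8682, -1.9990) x2=(0.3373, 1.5129, -1.1027)
step 7: x0=(1.0033, 1.6020, -0.2076) x1=(-0.3805, 1.8744, -2.0066) x2=(0.3402, 1.4986, -1.1047)
step 8: x0=(0.9874, 1.5864, -0.2066) x1=(-0.3815, 1.8804, -2.0140) x2=(0.3433, 1.4844, -1.1066)
step 9: x0=(0.9713, 1.5709, -0.2059) x1=(-0.3823, 1.8865, -2.0212) x2=(0.3463, 1.4702, -1.1084)
step 10: x0=(0.9551, 1.5553, -0.2054) x1=(-0.3831, 1.8924, -2.0284) x2=(0.3495, 1.4562, -1.1101)
step 11: x0=(0.9386, 1.5397, -0.2052) x1=(-0.3837, 1.8983, -2.0354) x2=(0.3527, 1.4422, -1.1117)
step 12: x0=(0.9220, 1.5240, -0.2053) x1=(-0.3843, 1.9042, -2.0423) x2=(0.3561, 1.4282, -1.1131)
step 13: x0=(0.9052, 1.5083, -0.2057) x1=(-0.3848, 1.9100, -2.0491) x2=(0.3595, 1.4143, -1.1143)
step 14: x0=(0.8883, 1.4926, -0.2064) x1=(-0.3852, 1.9158, -2.0558) x2=(0.3630, 1.4005, -1.1153)
step 15: x0=(0.8711, 1.4769, -0.2075) x1=(-0.3855, 1.9215, -2.0624) x2=(0.3667, 1.3868, -1.1161)
step 16: x0=(0.8537, 1.4611, -0.2089) x1=(-0.3858, 1.9271, -2.0689) x2=(0.3704, 1.3731, -1.1167)
step 17: x0=(0.8361, 1.4453, -0.2107) x1=(-0.3860, 1.9327, -2.0753) x2=(0.3743, 1.3595, -1.1170)
step 18: x0=(0.8183, 1.4295, -0.2129) x1=(-0.3861, 1.9383, -2.0817) x2=(0.3783, 1.3459, -1.1171)
step 19: x0=(0.8004, 1.4136, -0.2155) x1=(-0.3862, 1.9438, -2.0880) x2=(0.3824, 1.3325, -1.1168)
step 20: x0=(0.7822, 1.3977, -0.2185) x1=(-0.3862, 1.9493, -2.0943) x2=(0.3867, 1.3190, -1.1162)
step 21: x0=(0.7638, 1.3817, -0.2220) x1=(-0.3862, 1.9548, -2.1004) x2=(0.3911, 1.3057, -1.1152)

no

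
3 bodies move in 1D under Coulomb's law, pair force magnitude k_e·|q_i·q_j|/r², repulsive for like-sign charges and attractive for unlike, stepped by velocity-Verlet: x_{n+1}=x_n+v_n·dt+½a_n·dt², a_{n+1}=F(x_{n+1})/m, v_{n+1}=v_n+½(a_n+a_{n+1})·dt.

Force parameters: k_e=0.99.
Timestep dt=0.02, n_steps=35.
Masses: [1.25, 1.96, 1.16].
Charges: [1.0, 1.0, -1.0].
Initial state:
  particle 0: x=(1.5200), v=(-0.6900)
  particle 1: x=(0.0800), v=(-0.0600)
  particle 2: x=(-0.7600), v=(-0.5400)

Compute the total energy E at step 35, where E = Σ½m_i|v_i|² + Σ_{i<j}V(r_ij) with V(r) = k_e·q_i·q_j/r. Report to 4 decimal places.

step 0: x0=(1.5200) x1=(0.0800) x2=(-0.7600)
step 1: x0=(1.5062) x1=(0.0786) x2=(-0.7705)
step 2: x0=(1.4926) x1=(0.0768) x2=(-0.7805)
step 3: x0=(1.4790) x1=(0.0747) x2=(-0.7900)
step 4: x0=(1.4656) x1=(0.0722) x2=(-0.7989)
step 5: x0=(1.4522) x1=(0.0693) x2=(-0.8073)
step 6: x0=(1.4389) x1=(0.0660) x2=(-0.8152)
step 7: x0=(1.4258) x1=(0.0624) x2=(-0.8226)
step 8: x0=(1.4127) x1=(0.0584) x2=(-0.8295)
step 9: x0=(1.3998) x1=(0.0540) x2=(-0.8359)
step 10: x0=(1.3870) x1=(0.0493) x2=(-0.8418)
step 11: x0=(1.3743) x1=(0.0442) x2=(-0.8472)
step 12: x0=(1.3617) x1=(0.0388) x2=(-0.8521)
step 13: x0=(1.3492) x1=(0.0329) x2=(-0.8565)
step 14: x0=(1.3368) x1=(0.0267) x2=(-0.8604)
step 15: x0=(1.3246) x1=(0.0202) x2=(-0.8638)
step 16: x0=(1.3125) x1=(0.0132) x2=(-0.8667)
step 17: x0=(1.3005) x1=(0.0059) x2=(-0.8690)
step 18: x0=(1.2886) x1=(-0.0019) x2=(-0.8709)
step 19: x0=(1.2768) x1=(-0.0100) x2=(-0.8722)
step 20: x0=(1.2652) x1=(-0.0185) x2=(-0.8730)
step 21: x0=(1.2537) x1=(-0.0274) x2=(-0.8733)
step 22: x0=(1.2423) x1=(-0.0367) x2=(-0.8730)
step 23: x0=(1.2310) x1=(-0.0464) x2=(-0.8721)
step 24: x0=(1.2199) x1=(-0.0565) x2=(-0.8706)
step 25: x0=(1.2089) x1=(-0.0671) x2=(-0.8686)
step 26: x0=(1.1980) x1=(-0.0781) x2=(-0.8660)
step 27: x0=(1.1872) x1=(-0.0896) x2=(-0.8627)
step 28: x0=(1.1765) x1=(-0.1015) x2=(-0.8587)
step 29: x0=(1.1660) x1=(-0.1139) x2=(-0.8541)
step 30: x0=(1.1555) x1=(-0.1268) x2=(-0.8488)
step 31: x0=(1.1452) x1=(-0.1402) x2=(-0.8428)
step 32: x0=(1.1350) x1=(-0.1541) x2=(-0.8359)
step 33: x0=(1.1249) x1=(-0.1686) x2=(-0.8283)
step 34: x0=(1.1149) x1=(-0.1837) x2=(-0.8198)
step 35: x0=(1.1051) x1=(-0.1994) x2=(-0.8103)
step 0 velocities: v0=(-0.6900) v1=(-0.0600) v2=(-0.5400)
step 0: KE=0.4702, PE=-0.9253, E=-0.4551
step 35 velocities: v0=(-0.4917) v1=(-0.8010) v2=(0.4984)
step 35: KE=0.9239, PE=-1.3784, E=-0.4544

-0.4544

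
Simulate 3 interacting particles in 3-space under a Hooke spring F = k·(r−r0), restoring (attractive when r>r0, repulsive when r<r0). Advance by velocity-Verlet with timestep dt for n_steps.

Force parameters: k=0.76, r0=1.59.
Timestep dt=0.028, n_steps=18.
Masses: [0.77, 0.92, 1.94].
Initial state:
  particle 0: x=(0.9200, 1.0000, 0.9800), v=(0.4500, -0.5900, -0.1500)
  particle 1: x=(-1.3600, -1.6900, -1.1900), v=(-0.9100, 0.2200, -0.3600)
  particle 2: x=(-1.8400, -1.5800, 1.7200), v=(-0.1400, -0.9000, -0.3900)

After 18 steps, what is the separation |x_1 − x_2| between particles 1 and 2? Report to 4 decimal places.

step 0: x0=(0.9200, 1.0000, 0.9800) x1=(-1.3600, -1.6900, -1.1900) x2=(-1.8400, -1.5800, 1.7200)
step 1: x0=(0.9314, 0.9823, 0.9755) x1=(-1.3851, -1.6833, -1.1992) x2=(-1.8436, -1.6050, 1.7088)
step 2: x0=(0.9405, 0.9621, 0.9702) x1=(-1.4094, -1.6755, -1.2067) x2=(-1.8467, -1.6295, 1.6971)
step 3: x0=(0.9472, 0.9394, 0.9642) x1=(-1.4329, -1.6666, -1.2124) x2=(-1.8492, -1.6535, 1.6848)
step 4: x0=(0.9514, 0.9144, 0.9576) x1=(-1.4556, -1.6567, -1.2165) x2=(-1.8512, -1.6771, 1.6720)
step 5: x0=(0.9532, 0.8869, 0.9502) x1=(-1.4774, -1.6458, -1.2188) x2=(-1.8525, -1.7003, 1.6586)
step 6: x0=(0.9526, 0.8570, 0.9421) x1=(-1.4984, -1.6338, -1.2194) x2=(-1.8533, -1.7229, 1.6448)
step 7: x0=(0.9496, 0.8248, 0.9333) x1=(-1.5185, -1.6210, -1.2183) x2=(-1.8536, -1.7450, 1.6304)
step 8: x0=(0.9441, 0.7902, 0.9238) x1=(-1.5377, -1.6071, -1.2155) x2=(-1.8533, -1.7667, 1.6154)
step 9: x0=(0.9361, 0.7534, 0.9136) x1=(-1.5560, -1.5924, -1.2111) x2=(-1.8525, -1.7879, 1.6000)
step 10: x0=(0.9258, 0.7143, 0.9028) x1=(-1.5735, -1.5768, -1.2050) x2=(-1.8511, -1.8086, 1.5841)
step 11: x0=(0.9130, 0.6730, 0.8912) x1=(-1.5900, -1.5604, -1.1973) x2=(-1.8492, -1.8289, 1.5677)
step 12: x0=(0.8978, 0.6296, 0.8790) x1=(-1.6057, -1.5432, -1.1881) x2=(-1.8467, -1.8486, 1.5508)
step 13: x0=(0.8802, 0.5840, 0.8662) x1=(-1.6204, -1.5253, -1.1773) x2=(-1.8437, -1.8679, 1.5334)
step 14: x0=(0.8603, 0.5364, 0.8527) x1=(-1.6343, -1.5066, -1.1650) x2=(-1.8403, -1.8867, 1.5155)
step 15: x0=(0.8381, 0.4868, 0.8386) x1=(-1.6473, -1.4873, -1.1512) x2=(-1.8363, -1.9050, 1.4972)
step 16: x0=(0.8136, 0.4353, 0.8239) x1=(-1.6594, -1.4673, -1.1360) x2=(-1.8319, -1.9228, 1.4785)
step 17: x0=(0.7869, 0.3819, 0.8086) x1=(-1.6706, -1.4468, -1.1194) x2=(-1.8269, -1.9402, 1.4593)
step 18: x0=(0.7580, 0.3268, 0.7928) x1=(-1.6810, -1.4257, -1.1014) x2=(-1.8215, -1.9572, 1.4397)

2.5998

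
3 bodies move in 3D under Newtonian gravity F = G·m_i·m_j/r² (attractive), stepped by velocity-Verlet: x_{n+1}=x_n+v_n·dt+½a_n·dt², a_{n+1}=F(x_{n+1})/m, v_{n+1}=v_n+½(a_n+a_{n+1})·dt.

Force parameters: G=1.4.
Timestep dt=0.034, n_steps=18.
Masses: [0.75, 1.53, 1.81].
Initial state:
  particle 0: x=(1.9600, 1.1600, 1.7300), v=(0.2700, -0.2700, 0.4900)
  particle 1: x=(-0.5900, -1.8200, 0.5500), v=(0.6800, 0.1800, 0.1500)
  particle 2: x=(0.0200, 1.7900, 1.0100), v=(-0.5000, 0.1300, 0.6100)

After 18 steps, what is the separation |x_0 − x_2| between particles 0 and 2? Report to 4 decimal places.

2.5019

step 0: x0=(1.9600, 1.1600, 1.7300) x1=(-0.5900, -1.8200, 0.5500) x2=(0.0200, 1.7900, 1.0100)
step 1: x0=(1.9689, 1.1509, 1.7465) x1=(-0.5668, -1.8137, 0.5551) x2=(0.0031, 1.7943, 1.0308)
step 2: x0=(1.9771, 1.1418, 1.7628) x1=(-0.5436, -1.8072, 0.5603) x2=(-0.0136, 1.7983, 1.0516)
step 3: x0=(1.9846, 1.1328, 1.7789) x1=(-0.5203, -1.8005, 0.5655) x2=(-0.0301, 1.8021, 1.0725)
step 4: x0=(1.9916, 1.1238, 1.7947) x1=(-0.4969, -1.7934, 0.5708) x2=(-0.0464, 1.8057, 1.0934)
step 5: x0=(1.9980, 1.1150, 1.8103) x1=(-0.4734, -1.7861, 0.5761) x2=(-0.0625, 1.8089, 1.1144)
step 6: x0=(2.0037, 1.1062, 1.8257) x1=(-0.4499, -1.7785, 0.5815) x2=(-0.0785, 1.8120, 1.1354)
step 7: x0=(2.0089, 1.0974, 1.8409) x1=(-0.4263, -1.7706, 0.5870) x2=(-0.0942, 1.8147, 1.1565)
step 8: x0=(2.0134, 1.0887, 1.8558) x1=(-0.4026, -1.7625, 0.5925) x2=(-0.1098, 1.8173, 1.1776)
step 9: x0=(2.0174, 1.0800, 1.8706) x1=(-0.3789, -1.7541, 0.5980) x2=(-0.1251, 1.8195, 1.1988)
step 10: x0=(2.0208, 1.0714, 1.8851) x1=(-0.3551, -1.7454, 0.6036) x2=(-0.1403, 1.8216, 1.2199)
step 11: x0=(2.0237, 1.0629, 1.8995) x1=(-0.3312, -1.7365, 0.6093) x2=(-0.1553, 1.8233, 1.2411)
step 12: x0=(2.0259, 1.0543, 1.9136) x1=(-0.3073, -1.7272, 0.6151) x2=(-0.1701, 1.8248, 1.2623)
step 13: x0=(2.0277, 1.0459, 1.9276) x1=(-0.2833, -1.7177, 0.6209) x2=(-0.1848, 1.8261, 1.2836)
step 14: x0=(2.0288, 1.0374, 1.9414) x1=(-0.2593, -1.7079, 0.6268) x2=(-0.1992, 1.8271, 1.3049)
step 15: x0=(2.0295, 1.0290, 1.9550) x1=(-0.2352, -1.6978, 0.6328) x2=(-0.2135, 1.8279, 1.3261)
step 16: x0=(2.0296, 1.0206, 1.9684) x1=(-0.2110, -1.6875, 0.6388) x2=(-0.2276, 1.8284, 1.3474)
step 17: x0=(2.0291, 1.0123, 1.9816) x1=(-0.1868, -1.6768, 0.6449) x2=(-0.2415, 1.8286, 1.3687)
step 18: x0=(2.0281, 1.0040, 1.9947) x1=(-0.1626, -1.6659, 0.6511) x2=(-0.2552, 1.8286, 1.3901)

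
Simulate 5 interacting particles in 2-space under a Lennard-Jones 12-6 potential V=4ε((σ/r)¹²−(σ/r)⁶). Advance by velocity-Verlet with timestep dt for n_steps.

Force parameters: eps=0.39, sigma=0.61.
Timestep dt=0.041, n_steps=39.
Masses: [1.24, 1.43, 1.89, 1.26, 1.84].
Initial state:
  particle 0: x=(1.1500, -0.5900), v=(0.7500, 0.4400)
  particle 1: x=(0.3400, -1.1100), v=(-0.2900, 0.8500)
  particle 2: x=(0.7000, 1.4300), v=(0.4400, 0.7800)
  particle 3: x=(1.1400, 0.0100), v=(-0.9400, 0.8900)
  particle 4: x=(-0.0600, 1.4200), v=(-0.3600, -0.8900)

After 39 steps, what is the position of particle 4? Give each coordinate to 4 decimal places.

(-0.7430, 0.3320)

step 0: x0=(1.1500, -0.5900) x1=(0.3400, -1.1100) x2=(0.7000, 1.4300) x3=(1.1400, 0.0100) x4=(-0.0600, 1.4200)
step 1: x0=(1.1807, -0.5862) x1=(0.3284, -1.0750) x2=(0.7174, 1.4620) x3=(1.1012, 0.0603) x4=(-0.0741, 1.3835)
step 2: x0=(1.2113, -0.5873) x1=(0.3173, -1.0396) x2=(0.7335, 1.4938) x3=(1.0618, 0.1151) x4=(-0.0868, 1.3472)
step 3: x0=(1.2411, -0.5871) x1=(0.3067, -1.0039) x2=(0.7486, 1.5253) x3=(1.0227, 0.1684) x4=(-0.0985, 1.3110)
step 4: x0=(1.2699, -0.5851) x1=(0.2966, -0.9680) x2=(0.7628, 1.5567) x3=(0.9840, 0.2197) x4=(-0.1093, 1.2750)
step 5: x0=(1.2978, -0.5819) x1=(0.2868, -0.9319) x2=(0.7765, 1.5877) x3=(0.9458, 0.2698) x4=(-0.1195, 1.2392)
step 6: x0=(1.3249, -0.5780) x1=(0.2774, -0.8957) x2=(0.7897, 1.6186) x3=(0.9078, 0.3190) x4=(-0.1291, 1.2036)
step 7: x0=(1.3515, -0.5735) x1=(0.2682, -0.8593) x2=(0.8025, 1.6492) x3=(0.8700, 0.3678) x4=(-0.1384, 1.1680)
step 8: x0=(1.3776, -0.5688) x1=(0.2593, -0.8227) x2=(0.8152, 1.6796) x3=(0.8323, 0.4163) x4=(-0.1474, 1.1326)
step 9: x0=(1.4034, -0.5639) x1=(0.2507, -0.7861) x2=(0.8276, 1.7098) x3=(0.7945, 0.4647) x4=(-0.1561, 1.0972)
step 10: x0=(1.4289, -0.5589) x1=(0.2423, -0.7494) x2=(0.8400, 1.7399) x3=(0.7566, 0.5132) x4=(-0.1646, 1.0618)
step 11: x0=(1.4541, -0.5538) x1=(0.2340, -0.7126) x2=(0.8522, 1.7698) x3=(0.7184, 0.5619) x4=(-0.1727, 1.0263)
step 12: x0=(1.4791, -0.5486) x1=(0.2258, -0.6757) x2=(0.8644, 1.7995) x3=(0.6798, 0.6108) x4=(-0.1804, 0.9906)
step 13: x0=(1.5040, -0.5434) x1=(0.2178, -0.6387) x2=(0.8765, 1.8291) x3=(0.6404, 0.6601) x4=(-0.1876, 0.9548)
step 14: x0=(1.5287, -0.5382) x1=(0.2100, -0.6016) x2=(0.8885, 1.8586) x3=(0.5999, 0.7099) x4=(-0.1939, 0.9187)
step 15: x0=(1.5533, -0.5329) x1=(0.2022, -0.5645) x2=(0.9005, 1.8879) x3=(0.5578, 0.7603) x4=(-0.1990, 0.8823)
step 16: x0=(1.5778, -0.5276) x1=(0.1944, -0.5272) x2=(0.9125, 1.9171) x3=(0.5137, 0.8110) x4=(-0.2028, 0.8456)
step 17: x0=(1.6023, -0.5224) x1=(0.1868, -0.4899) x2=(0.9243, 1.9461) x3=(0.4681, 0.8620) x4=(-0.2054, 0.8089)
step 18: x0=(1.6267, -0.5171) x1=(0.1791, -0.4524) x2=(0.9361, 1.9750) x3=(0.4234, 0.9131) x4=(-0.2086, 0.7721)
step 19: x0=(1.6510, -0.5118) x1=(0.1715, -0.4148) x2=(0.9479, 2.0037) x3=(0.3841, 0.9655) x4=(-0.2153, 0.7345)
step 20: x0=(1.6753, -0.5065) x1=(0.1639, -0.3770) x2=(0.9595, 2.0324) x3=(0.3510, 1.0204) x4=(-0.2262, 0.6951)
step 21: x0=(1.6995, -0.5011) x1=(0.1563, -0.3389) x2=(0.9712, 2.0609) x3=(0.3202, 1.0767) x4=(-0.2386, 0.6547)
step 22: x0=(1.7237, -0.4958) x1=(0.1486, -0.3005) x2=(0.9827, 2.0893) x3=(0.2887, 1.1324) x4=(-0.2503, 0.6145)
step 23: x0=(1.7479, -0.4905) x1=(0.1407, -0.2616) x2=(0.9941, 2.1176) x3=(0.2558, 1.1869) x4=(-0.2609, 0.5749)
step 24: x0=(1.7720, -0.4851) x1=(0.1324, -0.2219) x2=(1.0055, 2.1458) x3=(0.2219, 1.2400) x4=(-0.2703, 0.5357)
step 25: x0=(1.7962, -0.4798) x1=(0.1236, -0.1811) x2=(1.0168, 2.1739) x3=(0.1873, 1.2921) x4=(-0.2788, 0.4964)
step 26: x0=(1.8203, -0.4744) x1=(0.1140, -0.1388) x2=(1.0280, 2.2020) x3=(0.1524, 1.3434) x4=(-0.2863, 0.4565)
step 27: x0=(1.8444, -0.4690) x1=(0.1035, -0.0953) x2=(1.0392, 2.2299) x3=(0.1172, 1.3943) x4=(-0.2929, 0.4161)
step 28: x0=(1.8684, -0.4637) x1=(0.0961, -0.0555) x2=(1.0502, 2.2578) x3=(0.0820, 1.4449) x4=(-0.3018, 0.3789)
step 29: x0=(1.8925, -0.4583) x1=(0.1114, -0.0406) x2=(1.0612, 2.2857) x3=(0.0469, 1.4952) x4=(-0.3283, 0.3613)
step 30: x0=(1.9166, -0.4529) x1=(0.1473, -0.0445) x2=(1.0722, 2.3135) x3=(0.0117, 1.5454) x4=(-0.3707, 0.3583)
step 31: x0=(1.9406, -0.4476) x1=(0.1857, -0.0502) x2=(1.0831, 2.3412) x3=(-0.0234, 1.5955) x4=(-0.4150, 0.3569)
step 32: x0=(1.9646, -0.4422) x1=(0.2228, -0.0551) x2=(1.0940, 2.3689) x3=(-0.0584, 1.6456) x4=(-0.4583, 0.3549)
step 33: x0=(1.9887, -0.4368) x1=(0.2584, -0.0591) x2=(1.1048, 2.3966) x3=(-0.0935, 1.6956) x4=(-0.5005, 0.3523)
step 34: x0=(2.0127, -0.4314) x1=(0.2930, -0.0625) x2=(1.1156, 2.4243) x3=(-0.1284, 1.7456) x4=(-0.5418, 0.3493)
step 35: x0=(2.0367, -0.4260) x1=(0.3270, -0.0656) x2=(1.1263, 2.4520) x3=(-0.1634, 1.7955) x4=(-0.5826, 0.3460)
step 36: x0=(2.0606, -0.4206) x1=(0.3604, -0.0684) x2=(1.1370, 2.4796) x3=(-0.1983, 1.8454) x4=(-0.6230, 0.3426)
step 37: x0=(2.0846, -0.4152) x1=(0.3936, -0.0712) x2=(1.1477, 2.5072) x3=(-0.2332, 1.8953) x4=(-0.6632, 0.3391)
step 38: x0=(2.1086, -0.4098) x1=(0.4265, -0.0738) x2=(1.1584, 2.5348) x3=(-0.2680, 1.9452) x4=(-0.7032, 0.3356)
step 39: x0=(2.1325, -0.4044) x1=(0.4594, -0.0764) x2=(1.1690, 2.5625) x3=(-0.3029, 1.9951) x4=(-0.7430, 0.3320)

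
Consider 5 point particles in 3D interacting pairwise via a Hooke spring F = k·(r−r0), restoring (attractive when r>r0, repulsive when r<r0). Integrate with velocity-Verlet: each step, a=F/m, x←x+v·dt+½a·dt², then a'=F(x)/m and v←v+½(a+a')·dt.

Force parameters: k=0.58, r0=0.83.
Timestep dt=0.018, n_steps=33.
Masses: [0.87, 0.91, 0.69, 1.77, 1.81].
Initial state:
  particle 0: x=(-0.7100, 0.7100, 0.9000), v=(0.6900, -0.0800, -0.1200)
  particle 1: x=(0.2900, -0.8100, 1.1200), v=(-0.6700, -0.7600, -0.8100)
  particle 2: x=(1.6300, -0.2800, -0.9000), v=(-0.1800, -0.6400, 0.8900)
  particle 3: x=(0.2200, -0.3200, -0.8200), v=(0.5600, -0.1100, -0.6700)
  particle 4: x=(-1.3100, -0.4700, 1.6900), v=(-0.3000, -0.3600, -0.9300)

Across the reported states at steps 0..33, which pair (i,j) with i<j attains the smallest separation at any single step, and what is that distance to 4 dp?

step 0: x0=(-0.7100, 0.7100, 0.9000) x1=(0.2900, -0.8100, 1.1200) x2=(1.6300, -0.2800, -0.9000) x3=(0.2200, -0.3200, -0.8200) x4=(-1.3100, -0.4700, 1.6900)
step 1: x0=(-0.6973, 0.7083, 0.8976) x1=(0.2779, -0.8235, 1.1052) x2=(1.6260, -0.2915, -0.8833) x3=(0.2300, -0.3220, -0.8318) x4=(-1.3152, -0.4764, 1.6730)
step 2: x0=(-0.6841, 0.7059, 0.8949) x1=(0.2657, -0.8367, 1.0899) x2=(1.6205, -0.3029, -0.8654) x3=(0.2399, -0.3239, -0.8433) x4=(-1.3199, -0.4828, 1.6556)
step 3: x0=(-0.6703, 0.7030, 0.8917) x1=(0.2534, -0.8495, 1.0741) x2=(1.6136, -0.3143, -0.8462) x3=(0.2497, -0.3258, -0.8543) x4=(-1.3241, -0.4891, 1.6377)
step 4: x0=(-0.6560, 0.6995, 0.8881) x1=(0.2410, -0.8620, 1.0579) x2=(1.6051, -0.3256, -0.8258) x3=(0.2594, -0.3277, -0.8648) x4=(-1.3278, -0.4954, 1.6193)
step 5: x0=(-0.6412, 0.6953, 0.8840) x1=(0.2285, -0.8741, 1.0413) x2=(1.5953, -0.3368, -0.8042) x3=(0.2689, -0.3296, -0.8750) x4=(-1.3311, -0.5016, 1.6005)
step 6: x0=(-0.6258, 0.6906, 0.8796) x1=(0.2159, -0.8859, 1.0242) x2=(1.5839, -0.3480, -0.7815) x3=(0.2783, -0.3314, -0.8847) x4=(-1.3339, -0.5077, 1.5813)
step 7: x0=(-0.6100, 0.6853, 0.8748) x1=(0.2033, -0.8973, 1.0067) x2=(1.5712, -0.3591, -0.7576) x3=(0.2876, -0.3332, -0.8940) x4=(-1.3362, -0.5138, 1.5616)
step 8: x0=(-0.5937, 0.6793, 0.8695) x1=(0.1906, -0.9083, 0.9888) x2=(1.5570, -0.3701, -0.7326) x3=(0.2967, -0.3351, -0.9029) x4=(-1.3381, -0.5198, 1.5415)
step 9: x0=(-0.5770, 0.6728, 0.8639) x1=(0.1779, -0.9191, 0.9704) x2=(1.5415, -0.3810, -0.7066) x3=(0.3057, -0.3368, -0.9113) x4=(-1.3395, -0.5257, 1.5210)
step 10: x0=(-0.5597, 0.6656, 0.8578) x1=(0.1651, -0.9294, 0.9517) x2=(1.5246, -0.3918, -0.6795) x3=(0.3145, -0.3386, -0.9193) x4=(-1.3404, -0.5316, 1.5000)
step 11: x0=(-0.5421, 0.6579, 0.8514) x1=(0.1523, -0.9394, 0.9326) x2=(1.5064, -0.4026, -0.6514) x3=(0.3232, -0.3404, -0.9269) x4=(-1.3409, -0.5374, 1.4786)
step 12: x0=(-0.5240, 0.6495, 0.8445) x1=(0.1394, -0.9491, 0.9131) x2=(1.4868, -0.4132, -0.6223) x3=(0.3317, -0.3421, -0.9340) x4=(-1.3408, -0.5431, 1.4568)
step 13: x0=(-0.5055, 0.6406, 0.8373) x1=(0.1265, -0.9584, 0.8932) x2=(1.4660, -0.4238, -0.5923) x3=(0.3401, -0.3439, -0.9408) x4=(-1.3404, -0.5488, 1.4346)
step 14: x0=(-0.4867, 0.6310, 0.8297) x1=(0.1136, -0.9673, 0.8730) x2=(1.4439, -0.4342, -0.5614) x3=(0.3483, -0.3456, -0.9471) x4=(-1.3394, -0.5544, 1.4121)
step 15: x0=(-0.4674, 0.6209, 0.8217) x1=(0.1007, -0.9759, 0.8525) x2=(1.4206, -0.4446, -0.5296) x3=(0.3564, -0.3473, -0.9530) x4=(-1.3380, -0.5600, 1.3891)
step 16: x0=(-0.4478, 0.6102, 0.8133) x1=(0.0878, -0.9842, 0.8316) x2=(1.3961, -0.4549, -0.4970) x3=(0.3642, -0.3490, -0.9585) x4=(-1.3362, -0.5655, 1.3658)
step 17: x0=(-0.4278, 0.5989, 0.8046) x1=(0.0748, -0.9921, 0.8104) x2=(1.3704, -0.4651, -0.4637) x3=(0.3719, -0.3507, -0.9635) x4=(-1.3339, -0.5709, 1.3420)
step 18: x0=(-0.4076, 0.5871, 0.7955) x1=(0.0618, -0.9996, 0.7889) x2=(1.3435, -0.4752, -0.4295) x3=(0.3795, -0.3524, -0.9682) x4=(-1.3311, -0.5763, 1.3180)
step 19: x0=(-0.3870, 0.5747, 0.7860) x1=(0.0489, -1.0068, 0.7671) x2=(1.3156, -0.4852, -0.3946) x3=(0.3868, -0.3542, -0.9724) x4=(-1.3279, -0.5816, 1.2935)
step 20: x0=(-0.3661, 0.5617, 0.7762) x1=(0.0359, -1.0137, 0.7450) x2=(1.2866, -0.4951, -0.3591) x3=(0.3940, -0.3559, -0.9763) x4=(-1.3243, -0.5868, 1.2688)
step 21: x0=(-0.3450, 0.5482, 0.7661) x1=(0.0230, -1.0203, 0.7227) x2=(1.2565, -0.5049, -0.3229) x3=(0.4010, -0.3576, -0.9797) x4=(-1.3202, -0.5920, 1.2437)
step 22: x0=(-0.3236, 0.5342, 0.7556) x1=(0.0101, -1.0265, 0.7001) x2=(1.2254, -0.5145, -0.2862) x3=(0.4079, -0.3593, -0.9828) x4=(-1.3157, -0.5971, 1.2182)
step 23: x0=(-0.3019, 0.5196, 0.7448) x1=(-0.0028, -1.0324, 0.6773) x2=(1.1934, -0.5241, -0.2488) x3=(0.4145, -0.3610, -0.9855) x4=(-1.3107, -0.6022, 1.1925)
step 24: x0=(-0.2801, 0.5045, 0.7337) x1=(-0.0157, -1.0380, 0.6542) x2=(1.1604, -0.5336, -0.2110) x3=(0.4210, -0.3627, -0.9877) x4=(-1.3054, -0.6072, 1.1664)
step 25: x0=(-0.2580, 0.4888, 0.7223) x1=(-0.0286, -1.0433, 0.6310) x2=(1.1265, -0.5430, -0.1727) x3=(0.4273, -0.3644, -0.9896) x4=(-1.2996, -0.6122, 1.1400)
step 26: x0=(-0.2358, 0.4727, 0.7106) x1=(-0.0415, -1.0483, 0.6075) x2=(1.0918, -0.5523, -0.1339) x3=(0.4334, -0.3661, -0.9911) x4=(-1.2935, -0.6170, 1.1134)
step 27: x0=(-0.2134, 0.4561, 0.6986) x1=(-0.0543, -1.0529, 0.5838) x2=(1.0562, -0.5615, -0.0948) x3=(0.4394, -0.3679, -0.9923) x4=(-1.2869, -0.6219, 1.0864)
step 28: x0=(-0.1909, 0.4390, 0.6863) x1=(-0.0671, -1.0573, 0.5600) x2=(1.0198, -0.5706, -0.0553) x3=(0.4451, -0.3696, -0.9930) x4=(-1.2799, -0.6267, 1.0592)
step 29: x0=(-0.1683, 0.4214, 0.6738) x1=(-0.0798, -1.0614, 0.5360) x2=(0.9827, -0.5796, -0.0154) x3=(0.4507, -0.3714, -0.9934) x4=(-1.2726, -0.6314, 1.0317)
step 30: x0=(-0.1456, 0.4034, 0.6610) x1=(-0.0926, -1.0652, 0.5118) x2=(0.9449, -0.5885, 0.0246) x3=(0.4561, -0.3732, -0.9935) x4=(-1.2648, -0.6360, 1.0040)
step 31: x0=(-0.1228, 0.3849, 0.6479) x1=(-0.1053, -1.0687, 0.4875) x2=(0.9064, -0.5973, 0.0649) x3=(0.4613, -0.3750, -0.9931) x4=(-1.2567, -0.6406, 0.9760)
step 32: x0=(-0.0999, 0.3660, 0.6347) x1=(-0.1179, -1.0720, 0.4631) x2=(0.8673, -0.6061, 0.1054) x3=(0.4664, -0.3768, -0.9924) x4=(-1.2482, -0.6452, 0.9477)
step 33: x0=(-0.0770, 0.3467, 0.6211) x1=(-0.1306, -1.0750, 0.4385) x2=(0.8276, -0.6147, 0.1460) x3=(0.4713, -0.3786, -0.9914) x4=(-1.2394, -0.6497, 0.9193)

pair (2,3), distance 1.0844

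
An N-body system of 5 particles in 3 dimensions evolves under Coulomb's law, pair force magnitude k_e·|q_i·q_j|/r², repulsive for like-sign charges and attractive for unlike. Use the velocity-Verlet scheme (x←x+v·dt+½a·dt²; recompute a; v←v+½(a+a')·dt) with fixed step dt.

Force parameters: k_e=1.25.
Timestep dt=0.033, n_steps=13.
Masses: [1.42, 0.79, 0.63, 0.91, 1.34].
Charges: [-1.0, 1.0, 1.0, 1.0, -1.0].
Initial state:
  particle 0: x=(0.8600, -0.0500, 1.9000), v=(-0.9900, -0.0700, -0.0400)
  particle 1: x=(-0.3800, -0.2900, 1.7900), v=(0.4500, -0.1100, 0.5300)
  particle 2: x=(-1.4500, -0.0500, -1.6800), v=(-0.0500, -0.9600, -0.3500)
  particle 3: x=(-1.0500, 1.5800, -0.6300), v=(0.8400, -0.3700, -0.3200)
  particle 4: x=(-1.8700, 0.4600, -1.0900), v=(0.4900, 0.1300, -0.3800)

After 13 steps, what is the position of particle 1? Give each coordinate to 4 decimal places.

(-0.0404, -0.3034, 2.0248)

step 0: x0=(0.8600, -0.0500, 1.9000) x1=(-0.3800, -0.2900, 1.7900) x2=(-1.4500, -0.0500, -1.6800) x3=(-1.0500, 1.5800, -0.6300) x4=(-1.8700, 0.4600, -1.0900)
step 1: x0=(0.8270, -0.0524, 1.8986) x1=(-0.3646, -0.2936, 1.8076) x2=(-1.4524, -0.0811, -1.6908) x3=(-1.0224, 1.5677, -0.6406) x4=(-1.8534, 0.4641, -1.1029)
step 2: x0=(0.7934, -0.0548, 1.8971) x1=(-0.3481, -0.2970, 1.8254) x2=(-1.4560, -0.1110, -1.7002) x3=(-0.9951, 1.5552, -0.6512) x4=(-1.8359, 0.4678, -1.1164)
step 3: x0=(0.7590, -0.0574, 1.8956) x1=(-0.3304, -0.3002, 1.8434) x2=(-1.4609, -0.1397, -1.7082) x3=(-0.9681, 1.5425, -0.6619) x4=(-1.8177, 0.4710, -1.1305)
step 4: x0=(0.7239, -0.0601, 1.8939) x1=(-0.3112, -0.3032, 1.8616) x2=(-1.4668, -0.1670, -1.7149) x3=(-0.9415, 1.5296, -0.6727) x4=(-1.7987, 0.4738, -1.1453)
step 5: x0=(0.6879, -0.0630, 1.8921) x1=(-0.2906, -0.3059, 1.8800) x2=(-1.4739, -0.1930, -1.7203) x3=(-0.9151, 1.5165, -0.6836) x4=(-1.7790, 0.4760, -1.1605)
step 6: x0=(0.6510, -0.0660, 1.8903) x1=(-0.2684, -0.3083, 1.8985) x2=(-1.4818, -0.2175, -1.7244) x3=(-0.8890, 1.5032, -0.6946) x4=(-1.7586, 0.4778, -1.1764)
step 7: x0=(0.6130, -0.0694, 1.8884) x1=(-0.2443, -0.3103, 1.9171) x2=(-1.4907, -0.2406, -1.7273) x3=(-0.8633, 1.4896, -0.7056) x4=(-1.7375, 0.4790, -1.1927)
step 8: x0=(0.5739, -0.0730, 1.8865) x1=(-0.2181, -0.3117, 1.9358) x2=(-1.5003, -0.2621, -1.7291) x3=(-0.8378, 1.4758, -0.7168) x4=(-1.7158, 0.4797, -1.2095)
step 9: x0=(0.5333, -0.0770, 1.8846) x1=(-0.1895, -0.3125, 1.9544) x2=(-1.5107, -0.2820, -1.7298) x3=(-0.8127, 1.4618, -0.7280) x4=(-1.6936, 0.4798, -1.2267)
step 10: x0=(0.4912, -0.0814, 1.8828) x1=(-0.1580, -0.3124, 1.9729) x2=(-1.5217, -0.3002, -1.7293) x3=(-0.7880, 1.4476, -0.7394) x4=(-1.6708, 0.4793, -1.2444)
step 11: x0=(0.4472, -0.0865, 1.8812) x1=(-0.1233, -0.3112, 1.9911) x2=(-1.5332, -0.3168, -1.7278) x3=(-0.7636, 1.4331, -0.7509) x4=(-1.6474, 0.4781, -1.2626)
step 12: x0=(0.4009, -0.0925, 1.8800) x1=(-0.0844, -0.3084, 2.0086) x2=(-1.5452, -0.3316, -1.7252) x3=(-0.7395, 1.4183, -0.7626) x4=(-1.6237, 0.4763, -1.2811)
step 13: x0=(0.3518, -0.0997, 1.8794) x1=(-0.0404, -0.3034, 2.0248) x2=(-1.5576, -0.3445, -1.7217) x3=(-0.7157, 1.4033, -0.7743) x4=(-1.5995, 0.4737, -1.3000)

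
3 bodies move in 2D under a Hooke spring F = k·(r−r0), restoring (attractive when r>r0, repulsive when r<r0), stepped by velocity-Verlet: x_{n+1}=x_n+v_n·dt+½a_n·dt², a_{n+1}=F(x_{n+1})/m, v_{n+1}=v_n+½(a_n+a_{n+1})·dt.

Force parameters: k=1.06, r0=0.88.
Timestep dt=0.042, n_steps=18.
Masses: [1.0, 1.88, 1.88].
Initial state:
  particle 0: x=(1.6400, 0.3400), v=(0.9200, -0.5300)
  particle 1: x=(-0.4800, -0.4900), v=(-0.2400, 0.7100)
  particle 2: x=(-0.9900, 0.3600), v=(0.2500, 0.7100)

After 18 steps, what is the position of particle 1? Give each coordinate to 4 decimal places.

step 0: x0=(1.6400, 0.3400) x1=(-0.4800, -0.4900) x2=(-0.9900, 0.3600)
step 1: x0=(1.6758, 0.3173) x1=(-0.4895, -0.4599) x2=(-0.9786, 0.3898)
step 2: x0=(1.7058, 0.2937) x1=(-0.4976, -0.4292) x2=(-0.9654, 0.4194)
step 3: x0=(1.7298, 0.2695) x1=(-0.5045, -0.3980) x2=(-0.9503, 0.4489)
step 4: x0=(1.7479, 0.2448) x1=(-0.5100, -0.3663) x2=(-0.9335, 0.4781)
step 5: x0=(1.7600, 0.2196) x1=(-0.5142, -0.3342) x2=(-0.9148, 0.5072)
step 6: x0=(1.7661, 0.1941) x1=(-0.5169, -0.3017) x2=(-0.8943, 0.5360)
step 7: x0=(1.7661, 0.1685) x1=(-0.5183, -0.2688) x2=(-0.8720, 0.5646)
step 8: x0=(1.7602, 0.1429) x1=(-0.5182, -0.2356) x2=(-0.8479, 0.5929)
step 9: x0=(1.7484, 0.1174) x1=(-0.5168, -0.2022) x2=(-0.8221, 0.6209)
step 10: x0=(1.7308, 0.0921) x1=(-0.5140, -0.1687) x2=(-0.7946, 0.6485)
step 11: x0=(1.7076, 0.0673) x1=(-0.5098, -0.1349) x2=(-0.7655, 0.6758)
step 12: x0=(1.6788, 0.0429) x1=(-0.5042, -0.1011) x2=(-0.7347, 0.7027)
step 13: x0=(1.6446, 0.0192) x1=(-0.4974, -0.0672) x2=(-0.7024, 0.7292)
step 14: x0=(1.6053, -0.0037) x1=(-0.4892, -0.0334) x2=(-0.6687, 0.7554)
step 15: x0=(1.5609, -0.0258) x1=(-0.4799, 0.0005) x2=(-0.6335, 0.7811)
step 16: x0=(1.5119, -0.0469) x1=(-0.4694, 0.0342) x2=(-0.5969, 0.8064)
step 17: x0=(1.4584, -0.0670) x1=(-0.4577, 0.0677) x2=(-0.5591, 0.8313)
step 18: x0=(1.4007, -0.0859) x1=(-0.4451, 0.1011) x2=(-0.5201, 0.8558)

(-0.4451, 0.1011)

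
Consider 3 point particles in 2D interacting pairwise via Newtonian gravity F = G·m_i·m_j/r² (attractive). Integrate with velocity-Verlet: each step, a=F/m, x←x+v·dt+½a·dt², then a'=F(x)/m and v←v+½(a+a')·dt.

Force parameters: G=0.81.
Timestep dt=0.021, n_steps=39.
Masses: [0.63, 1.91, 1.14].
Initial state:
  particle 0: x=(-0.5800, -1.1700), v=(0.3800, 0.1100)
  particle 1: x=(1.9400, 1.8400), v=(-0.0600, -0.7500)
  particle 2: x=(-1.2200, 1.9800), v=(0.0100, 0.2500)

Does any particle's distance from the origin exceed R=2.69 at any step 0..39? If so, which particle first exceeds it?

step 0: x0=(-0.5800, -1.1700) x1=(1.9400, 1.8400) x2=(-1.2200, 1.9800)
step 1: x0=(-0.5720, -1.1677) x1=(1.9387, 1.8242) x2=(-1.2198, 1.9852)
step 2: x0=(-0.5640, -1.1652) x1=(1.9374, 1.8085) x2=(-1.2194, 1.9905)
step 3: x0=(-0.5560, -1.1627) x1=(1.9360, 1.7927) x2=(-1.2190, 1.9956)
step 4: x0=(-0.5479, -1.1602) x1=(1.9346, 1.7769) x2=(-1.2186, 2.0008)
step 5: x0=(-0.5398, -1.1575) x1=(1.9331, 1.7611) x2=(-1.2180, 2.0059)
step 6: x0=(-0.5317, -1.1548) x1=(1.9315, 1.7453) x2=(-1.2174, 2.0110)
step 7: x0=(-0.5236, -1.1520) x1=(1.9299, 1.7295) x2=(-1.2168, 2.0161)
step 8: x0=(-0.5155, -1.1492) x1=(1.9283, 1.7137) x2=(-1.2160, 2.0212)
step 9: x0=(-0.5073, -1.1462) x1=(1.9266, 1.6979) x2=(-1.2152, 2.0262)
step 10: x0=(-0.4991, -1.1432) x1=(1.9249, 1.6821) x2=(-1.2143, 2.0312)
step 11: x0=(-0.4909, -1.1402) x1=(1.9231, 1.6662) x2=(-1.2133, 2.0362)
step 12: x0=(-0.4827, -1.1370) x1=(1.9212, 1.6504) x2=(-1.2123, 2.0411)
step 13: x0=(-0.4744, -1.1338) x1=(1.9194, 1.6345) x2=(-1.2111, 2.0460)
step 14: x0=(-0.4661, -1.1304) x1=(1.9174, 1.6187) x2=(-1.2099, 2.0509)
step 15: x0=(-0.4578, -1.1271) x1=(1.9154, 1.6028) x2=(-1.2087, 2.0558)
step 16: x0=(-0.4495, -1.1236) x1=(1.9134, 1.5869) x2=(-1.2073, 2.0606)
step 17: x0=(-0.4411, -1.1201) x1=(1.9113, 1.5710) x2=(-1.2059, 2.0654)
step 18: x0=(-0.4327, -1.1164) x1=(1.9091, 1.5551) x2=(-1.2045, 2.0702)
step 19: x0=(-0.4243, -1.1127) x1=(1.9069, 1.5392) x2=(-1.2029, 2.0749)
step 20: x0=(-0.4159, -1.1090) x1=(1.9046, 1.5233) x2=(-1.2013, 2.0796)
step 21: x0=(-0.4074, -1.1051) x1=(1.9023, 1.5074) x2=(-1.1996, 2.0843)
step 22: x0=(-0.3989, -1.1012) x1=(1.9000, 1.4915) x2=(-1.1978, 2.0889)
step 23: x0=(-0.3904, -1.0972) x1=(1.8976, 1.4756) x2=(-1.1960, 2.0935)
step 24: x0=(-0.3818, -1.0931) x1=(1.8951, 1.4597) x2=(-1.1941, 2.0981)
step 25: x0=(-0.3732, -1.0889) x1=(1.8926, 1.4437) x2=(-1.1921, 2.1026)
step 26: x0=(-0.3646, -1.0847) x1=(1.8900, 1.4278) x2=(-1.1900, 2.1071)
step 27: x0=(-0.3560, -1.0804) x1=(1.8874, 1.4118) x2=(-1.1879, 2.1116)
step 28: x0=(-0.3473, -1.0759) x1=(1.8847, 1.3959) x2=(-1.1857, 2.1160)
step 29: x0=(-0.3386, -1.0715) x1=(1.8820, 1.3799) x2=(-1.1834, 2.1204)
step 30: x0=(-0.3299, -1.0669) x1=(1.8792, 1.3640) x2=(-1.1811, 2.1248)
step 31: x0=(-0.3211, -1.0622) x1=(1.8763, 1.3480) x2=(-1.1786, 2.1291)
step 32: x0=(-0.3123, -1.0575) x1=(1.8734, 1.3320) x2=(-1.1761, 2.1334)
step 33: x0=(-0.3034, -1.0527) x1=(1.8705, 1.3160) x2=(-1.1736, 2.1376)
step 34: x0=(-0.2946, -1.0478) x1=(1.8675, 1.3000) x2=(-1.1709, 2.1418)
step 35: x0=(-0.2857, -1.0428) x1=(1.8644, 1.2840) x2=(-1.1682, 2.1460)
step 36: x0=(-0.2767, -1.0377) x1=(1.8613, 1.2681) x2=(-1.1655, 2.1501)
step 37: x0=(-0.2677, -1.0325) x1=(1.8582, 1.2520) x2=(-1.1626, 2.1542)
step 38: x0=(-0.2587, -1.0273) x1=(1.8549, 1.2360) x2=(-1.1597, 2.1583)
step 39: x0=(-0.2496, -1.0219) x1=(1.8517, 1.2200) x2=(-1.1567, 2.1623)

no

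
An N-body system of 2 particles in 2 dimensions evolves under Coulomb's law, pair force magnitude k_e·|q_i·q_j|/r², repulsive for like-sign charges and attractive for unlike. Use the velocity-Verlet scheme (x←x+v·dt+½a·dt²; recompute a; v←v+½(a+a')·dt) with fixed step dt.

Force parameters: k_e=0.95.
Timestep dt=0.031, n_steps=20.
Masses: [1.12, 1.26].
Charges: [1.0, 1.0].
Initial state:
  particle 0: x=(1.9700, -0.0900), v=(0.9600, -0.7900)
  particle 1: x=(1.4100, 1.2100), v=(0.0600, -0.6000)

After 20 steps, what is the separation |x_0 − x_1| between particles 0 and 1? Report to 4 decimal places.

step 0: x0=(1.9700, -0.0900) x1=(1.4100, 1.2100)
step 1: x0=(1.9998, -0.1147) x1=(1.4118, 1.1916)
step 2: x0=(2.0298, -0.1397) x1=(1.4134, 1.1735)
step 3: x0=(2.0600, -0.1651) x1=(1.4149, 1.1557)
step 4: x0=(2.0903, -0.1908) x1=(1.4163, 1.1382)
step 5: x0=(2.1208, -0.2169) x1=(1.4175, 1.1209)
step 6: x0=(2.1515, -0.2433) x1=(1.4185, 1.1040)
step 7: x0=(2.1823, -0.2699) x1=(1.4194, 1.0874)
step 8: x0=(2.2133, -0.2969) x1=(1.4202, 1.0710)
step 9: x0=(2.2445, -0.3242) x1=(1.4208, 1.0548)
step 10: x0=(2.2758, -0.3517) x1=(1.4213, 1.0389)
step 11: x0=(2.3073, -0.3795) x1=(1.4216, 1.0232)
step 12: x0=(2.3389, -0.4075) x1=(1.4218, 1.0078)
step 13: x0=(2.3707, -0.4358) x1=(1.4219, 0.9926)
step 14: x0=(2.4027, -0.4643) x1=(1.4218, 0.9775)
step 15: x0=(2.4348, -0.4930) x1=(1.4216, 0.9627)
step 16: x0=(2.4670, -0.5219) x1=(1.4212, 0.9480)
step 17: x0=(2.4994, -0.5511) x1=(1.4207, 0.9336)
step 18: x0=(2.5320, -0.5804) x1=(1.4201, 0.9193)
step 19: x0=(2.5646, -0.6100) x1=(1.4194, 0.9052)
step 20: x0=(2.5975, -0.6397) x1=(1.4185, 0.8912)

1.9322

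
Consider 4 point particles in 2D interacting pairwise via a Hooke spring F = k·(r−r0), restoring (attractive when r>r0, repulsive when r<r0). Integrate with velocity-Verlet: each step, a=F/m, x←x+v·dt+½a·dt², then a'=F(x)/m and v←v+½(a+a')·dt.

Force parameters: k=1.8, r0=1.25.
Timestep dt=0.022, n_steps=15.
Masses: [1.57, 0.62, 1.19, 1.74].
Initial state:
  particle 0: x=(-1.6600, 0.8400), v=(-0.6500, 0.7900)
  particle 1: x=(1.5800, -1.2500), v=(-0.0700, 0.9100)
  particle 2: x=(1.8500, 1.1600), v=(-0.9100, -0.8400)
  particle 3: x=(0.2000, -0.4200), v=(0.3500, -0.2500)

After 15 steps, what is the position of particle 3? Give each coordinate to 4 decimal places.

(0.3075, -0.4390)

step 0: x0=(-1.6600, 0.8400) x1=(1.5800, -1.2500) x2=(1.8500, 1.1600) x3=(0.2000, -0.4200)
step 1: x0=(-1.6728, 0.8569) x1=(1.5768, -1.2280) x2=(1.8288, 1.1408) x3=(0.2078, -0.4252)
step 2: x0=(-1.6827, 0.8728) x1=(1.5703, -1.2023) x2=(1.8054, 1.1200) x3=(0.2156, -0.4299)
step 3: x0=(-1.6897, 0.8876) x1=(1.5604, -1.1728) x2=(1.7797, 1.0979) x3=(0.2235, -0.4340)
step 4: x0=(-1.6937, 0.9015) x1=(1.5473, -1.1397) x2=(1.7519, 1.0745) x3=(0.2314, -0.4376)
step 5: x0=(-1.6948, 0.9143) x1=(1.5309, -1.1032) x2=(1.7219, 1.0498) x3=(0.2393, -0.4405)
step 6: x0=(-1.6929, 0.9260) x1=(1.5114, -1.0634) x2=(1.6898, 1.0239) x3=(0.2471, -0.4429)
step 7: x0=(-1.6882, 0.9366) x1=(1.4887, -1.0205) x2=(1.6557, 0.9970) x3=(0.2548, -0.4448)
step 8: x0=(-1.6807, 0.9462) x1=(1.4630, -0.9745) x2=(1.6196, 0.9690) x3=(0.2623, -0.4460)
step 9: x0=(-1.6703, 0.9548) x1=(1.4344, -0.9258) x2=(1.5816, 0.9402) x3=(0.2697, -0.4467)
step 10: x0=(-1.6572, 0.9622) x1=(1.4030, -0.8744) x2=(1.5418, 0.9105) x3=(0.2768, -0.4468)
step 11: x0=(-1.6413, 0.9687) x1=(1.3689, -0.8206) x2=(1.5003, 0.8802) x3=(0.2837, -0.4463)
step 12: x0=(-1.6229, 0.9740) x1=(1.3323, -0.7647) x2=(1.4570, 0.8493) x3=(0.2902, -0.4453)
step 13: x0=(-1.6019, 0.9784) x1=(1.2933, -0.7067) x2=(1.4122, 0.8179) x3=(0.2964, -0.4437)
step 14: x0=(-1.5784, 0.9817) x1=(1.2521, -0.6469) x2=(1.3658, 0.7861) x3=(0.3022, -0.4416)
step 15: x0=(-1.5525, 0.9841) x1=(1.2088, -0.5856) x2=(1.3180, 0.7541) x3=(0.3075, -0.4390)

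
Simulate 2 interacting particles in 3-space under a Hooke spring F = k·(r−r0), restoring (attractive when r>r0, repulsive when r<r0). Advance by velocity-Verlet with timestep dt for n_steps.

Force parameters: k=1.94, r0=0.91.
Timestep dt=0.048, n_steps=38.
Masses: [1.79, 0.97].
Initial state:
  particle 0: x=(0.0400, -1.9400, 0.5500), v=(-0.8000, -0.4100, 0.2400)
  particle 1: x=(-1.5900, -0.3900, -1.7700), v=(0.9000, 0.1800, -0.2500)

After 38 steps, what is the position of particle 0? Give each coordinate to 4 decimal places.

(-1.7420, -1.4425, -0.7091)

step 0: x0=(0.0400, -1.9400, 0.5500) x1=(-1.5900, -0.3900, -1.7700)
step 1: x0=(0.0001, -1.9583, 0.5594) x1=(-1.5441, -0.3839, -1.7782)
step 2: x0=(-0.0425, -1.9738, 0.5647) x1=(-1.4931, -0.3831, -1.7786)
step 3: x0=(-0.0877, -1.9864, 0.5658) x1=(-1.4373, -0.3874, -1.7713)
step 4: x0=(-0.1353, -1.9962, 0.5627) x1=(-1.3771, -0.3970, -1.7564)
step 5: x0=(-0.1851, -2.0032, 0.5556) x1=(-1.3129, -0.4118, -1.7340)
step 6: x0=(-0.2368, -2.0074, 0.5444) x1=(-1.2451, -0.4317, -1.7042)
step 7: x0=(-0.2903, -2.0089, 0.5294) x1=(-1.1740, -0.4566, -1.6672)
step 8: x0=(-0.3453, -2.0078, 0.5107) x1=(-1.1002, -0.4863, -1.6234)
step 9: x0=(-0.4016, -2.0041, 0.4884) x1=(-1.0241, -0.5208, -1.5731)
step 10: x0=(-0.4588, -1.9981, 0.4628) x1=(-0.9461, -0.5596, -1.5165)
step 11: x0=(-0.5168, -1.9897, 0.4340) x1=(-0.8667, -0.6027, -1.4541)
step 12: x0=(-0.5754, -1.9792, 0.4024) x1=(-0.7863, -0.6497, -1.3864)
step 13: x0=(-0.6343, -1.9668, 0.3680) x1=(-0.7053, -0.7004, -1.3138)
step 14: x0=(-0.6933, -1.9525, 0.3313) x1=(-0.6241, -0.7544, -1.2368)
step 15: x0=(-0.7522, -1.9366, 0.2925) x1=(-0.5431, -0.8113, -1.1559)
step 16: x0=(-0.8108, -1.9194, 0.2518) x1=(-0.4626, -0.8709, -1.0717)
step 17: x0=(-0.8690, -1.9008, 0.2096) x1=(-0.3828, -0.9328, -0.9845)
step 18: x0=(-0.9267, -1.8812, 0.1661) x1=(-0.3041, -0.9966, -0.8949)
step 19: x0=(-0.9837, -1.8608, 0.1215) x1=(-0.2264, -1.0620, -0.8034)
step 20: x0=(-1.0401, -1.8396, 0.0761) x1=(-0.1501, -1.1288, -0.7103)
step 21: x0=(-1.0957, -1.8178, 0.0300) x1=(-0.0751, -1.1967, -0.6160)
step 22: x0=(-1.1505, -1.7955, -0.0166) x1=(-0.0017, -1.2656, -0.5207)
step 23: x0=(-1.2043, -1.7727, -0.0636) x1=(0.0699, -1.3352, -0.4247)
step 24: x0=(-1.2570, -1.7496, -0.1110) x1=(0.1395, -1.4056, -0.3280)
step 25: x0=(-1.3084, -1.7261, -0.1586) x1=(0.2067, -1.4766, -0.2310)
step 26: x0=(-1.3583, -1.7024, -0.2062) x1=(0.2711, -1.5480, -0.1338)
step 27: x0=(-1.4063, -1.6786, -0.2537) x1=(0.3321, -1.6197, -0.0368)
step 28: x0=(-1.4523, -1.6546, -0.3010) x1=(0.3892, -1.6916, 0.0597)
step 29: x0=(-1.4959, -1.6307, -0.3479) x1=(0.4420, -1.7634, 0.1554)
step 30: x0=(-1.5368, -1.6070, -0.3940) x1=(0.4899, -1.8348, 0.2498)
step 31: x0=(-1.5748, -1.5836, -0.4392) x1=(0.5325, -1.9057, 0.3425)
step 32: x0=(-1.6097, -1.5607, -0.4833) x1=(0.5692, -1.9757, 0.4330)
step 33: x0=(-1.6412, -1.5384, -0.5259) x1=(0.5997, -2.0444, 0.5210)
step 34: x0=(-1.6692, -1.5169, -0.5669) x1=(0.6235, -2.1117, 0.6058)
step 35: x0=(-1.6934, -1.4965, -0.6059) x1=(0.6405, -2.1772, 0.6871)
step 36: x0=(-1.7136, -1.4771, -0.6428) x1=(0.6503, -2.2406, 0.7644)
step 37: x0=(-1.7299, -1.4591, -0.6773) x1=(0.6526, -2.3016, 0.8373)
step 38: x0=(-1.7420, -1.4425, -0.7091) x1=(0.6473, -2.3599, 0.9054)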